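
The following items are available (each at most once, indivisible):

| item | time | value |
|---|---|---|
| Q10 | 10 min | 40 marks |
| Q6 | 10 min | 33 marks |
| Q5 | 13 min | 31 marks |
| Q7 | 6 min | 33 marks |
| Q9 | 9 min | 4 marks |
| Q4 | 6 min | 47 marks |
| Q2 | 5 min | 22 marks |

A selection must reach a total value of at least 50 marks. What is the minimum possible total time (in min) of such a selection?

Subsets with value ≥ 50, sorted by total time:
- Q4+Q2: time 11, value 69
- Q7+Q2: time 11, value 55
- Q7+Q4: time 12, value 80
Minimum time: 11 min.

11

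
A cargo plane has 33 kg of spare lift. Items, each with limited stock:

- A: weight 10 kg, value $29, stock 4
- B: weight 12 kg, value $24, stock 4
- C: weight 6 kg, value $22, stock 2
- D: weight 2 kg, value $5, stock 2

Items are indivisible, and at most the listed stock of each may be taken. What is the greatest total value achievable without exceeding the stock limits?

$102

Top feasible selections:
- 2×A + 2×C: weight 32, value 102
- 3×A + 1×D: weight 32, value 92
Best: $102.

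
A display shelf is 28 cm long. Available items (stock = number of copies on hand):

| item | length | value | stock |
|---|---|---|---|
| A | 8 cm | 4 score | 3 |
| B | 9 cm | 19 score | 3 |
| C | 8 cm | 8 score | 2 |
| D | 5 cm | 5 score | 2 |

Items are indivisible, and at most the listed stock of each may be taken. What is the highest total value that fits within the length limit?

57 score

Top feasible selections:
- 3×B: length 27, value 57
- 2×B + 2×D: length 28, value 48
Best: 57 score.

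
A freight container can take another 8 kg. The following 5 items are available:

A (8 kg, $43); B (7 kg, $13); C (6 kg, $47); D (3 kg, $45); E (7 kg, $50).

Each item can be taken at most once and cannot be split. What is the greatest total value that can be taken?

Check high-value combinations within 8 kg:
- E: weight 7, value 50
- C: weight 6, value 47
- D: weight 3, value 45
Best: $50.

$50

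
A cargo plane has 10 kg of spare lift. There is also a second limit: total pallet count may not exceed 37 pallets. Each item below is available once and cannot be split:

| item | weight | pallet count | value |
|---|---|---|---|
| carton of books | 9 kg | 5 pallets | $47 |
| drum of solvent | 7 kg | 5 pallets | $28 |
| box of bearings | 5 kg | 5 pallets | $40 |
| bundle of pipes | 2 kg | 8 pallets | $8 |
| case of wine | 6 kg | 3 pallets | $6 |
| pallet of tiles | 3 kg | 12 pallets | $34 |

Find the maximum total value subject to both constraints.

$82

Feasible sets respecting both limits:
- box of bearings+bundle of pipes+pallet of tiles: weight 10, pallet count 25, value 82
- box of bearings+pallet of tiles: weight 8, pallet count 17, value 74
- drum of solvent+pallet of tiles: weight 10, pallet count 17, value 62
- box of bearings+bundle of pipes: weight 7, pallet count 13, value 48
Best: $82.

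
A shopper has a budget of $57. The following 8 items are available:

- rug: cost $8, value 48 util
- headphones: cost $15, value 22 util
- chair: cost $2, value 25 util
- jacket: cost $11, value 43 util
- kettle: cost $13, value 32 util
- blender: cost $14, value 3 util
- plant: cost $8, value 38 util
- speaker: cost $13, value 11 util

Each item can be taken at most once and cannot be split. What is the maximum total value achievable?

This is a 0/1 knapsack; check combinations near the capacity.
- rug+headphones+chair+jacket+kettle+plant: cost 8+15+2+11+13+8=57, value 48+22+25+43+32+38=208
- rug+chair+jacket+kettle+plant+speaker: cost 8+2+11+13+8+13=55, value 48+25+43+32+38+11=197
- rug+chair+jacket+kettle+blender+plant: cost 8+2+11+13+14+8=56, value 48+25+43+32+3+38=189
- rug+headphones+chair+jacket+plant+speaker: cost 8+15+2+11+8+13=57, value 48+22+25+43+38+11=187
Best: 208 util.

208 util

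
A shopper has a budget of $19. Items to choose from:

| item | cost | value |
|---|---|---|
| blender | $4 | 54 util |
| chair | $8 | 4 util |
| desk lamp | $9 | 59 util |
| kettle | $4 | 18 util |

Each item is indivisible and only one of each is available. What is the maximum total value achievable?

131 util

Check high-value combinations within $19:
- blender+desk lamp+kettle: cost 4+9+4=17, value 54+59+18=131
- blender+desk lamp: cost 4+9=13, value 54+59=113
- desk lamp+kettle: cost 9+4=13, value 59+18=77
- blender+chair+kettle: cost 4+8+4=16, value 54+4+18=76
Best: 131 util.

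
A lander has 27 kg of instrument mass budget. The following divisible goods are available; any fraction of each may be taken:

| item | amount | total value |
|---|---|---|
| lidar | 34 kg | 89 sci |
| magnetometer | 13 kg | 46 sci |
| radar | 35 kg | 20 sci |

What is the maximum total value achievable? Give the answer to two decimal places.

Take in order of value per unit:
- magnetometer (46/13 per unit): all 13 → value 46, running total 46.00
- lidar (89/34 per unit): 14 of 34 → value 14×89/34 = 36.6471, running total 82.65
Total 82.65.

82.65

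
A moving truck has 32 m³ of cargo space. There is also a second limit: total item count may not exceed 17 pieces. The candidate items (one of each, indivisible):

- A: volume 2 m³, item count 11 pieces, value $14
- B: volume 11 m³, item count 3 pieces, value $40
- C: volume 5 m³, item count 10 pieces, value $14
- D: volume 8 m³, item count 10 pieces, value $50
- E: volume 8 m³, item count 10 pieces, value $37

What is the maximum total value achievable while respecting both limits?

$90

Feasible sets respecting both limits:
- B+D: volume 19, item count 13, value 90
- B+E: volume 19, item count 13, value 77
- A+B: volume 13, item count 14, value 54
Best: $90.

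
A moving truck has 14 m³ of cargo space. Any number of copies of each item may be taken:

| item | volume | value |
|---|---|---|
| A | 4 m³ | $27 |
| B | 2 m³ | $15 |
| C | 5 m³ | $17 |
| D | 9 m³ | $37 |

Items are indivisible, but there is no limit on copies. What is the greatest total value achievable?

Best value-per-unit is B at 15/2, and filling with it alone uses volume 7×2=14. No mix of the others beats 7×15 = 105.

$105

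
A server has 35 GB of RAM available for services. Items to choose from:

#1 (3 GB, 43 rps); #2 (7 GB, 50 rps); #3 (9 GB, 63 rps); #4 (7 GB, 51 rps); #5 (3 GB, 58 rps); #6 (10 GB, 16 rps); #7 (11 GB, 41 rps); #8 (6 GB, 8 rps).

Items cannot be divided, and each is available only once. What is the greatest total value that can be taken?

273 rps

Check high-value combinations within 35 GB:
- #1+#2+#3+#4+#5+#8: memory 3+7+9+7+3+6=35, value 43+50+63+51+58+8=273
- #1+#2+#3+#4+#5: memory 3+7+9+7+3=29, value 43+50+63+51+58=265
- #1+#3+#4+#5+#7: memory 3+9+7+3+11=33, value 43+63+51+58+41=256
- #1+#2+#3+#5+#7: memory 3+7+9+3+11=33, value 43+50+63+58+41=255
- #1+#2+#4+#5+#7: memory 3+7+7+3+11=31, value 43+50+51+58+41=243
Best: 273 rps.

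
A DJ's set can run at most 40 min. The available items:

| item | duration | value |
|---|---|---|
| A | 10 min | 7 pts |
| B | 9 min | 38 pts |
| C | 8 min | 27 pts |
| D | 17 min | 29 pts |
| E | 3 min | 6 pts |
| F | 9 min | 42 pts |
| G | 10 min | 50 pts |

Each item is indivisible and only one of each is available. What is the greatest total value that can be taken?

163 pts

Check high-value combinations within 40 min:
- B+C+E+F+G: duration 9+8+3+9+10=39, value 38+27+6+42+50=163
- B+C+F+G: duration 9+8+9+10=36, value 38+27+42+50=157
- A+B+F+G: duration 10+9+9+10=38, value 7+38+42+50=137
- B+E+F+G: duration 9+3+9+10=31, value 38+6+42+50=136
Best: 163 pts.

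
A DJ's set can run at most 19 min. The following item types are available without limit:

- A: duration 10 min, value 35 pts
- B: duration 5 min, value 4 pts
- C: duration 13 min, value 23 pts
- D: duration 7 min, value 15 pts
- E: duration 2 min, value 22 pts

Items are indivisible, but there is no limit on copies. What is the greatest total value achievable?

Best value-per-unit is E at 22/2, and filling with it alone uses duration 9×2=18. No mix of the others beats 9×22 = 198.

198 pts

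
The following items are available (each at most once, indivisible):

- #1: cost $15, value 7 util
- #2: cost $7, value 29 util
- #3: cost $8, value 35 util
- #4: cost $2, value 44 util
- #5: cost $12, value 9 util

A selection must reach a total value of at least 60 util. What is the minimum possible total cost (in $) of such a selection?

Subsets with value ≥ 60, sorted by total cost:
- #2+#4: cost 9, value 73
- #3+#4: cost 10, value 79
Minimum cost: 9 $.

9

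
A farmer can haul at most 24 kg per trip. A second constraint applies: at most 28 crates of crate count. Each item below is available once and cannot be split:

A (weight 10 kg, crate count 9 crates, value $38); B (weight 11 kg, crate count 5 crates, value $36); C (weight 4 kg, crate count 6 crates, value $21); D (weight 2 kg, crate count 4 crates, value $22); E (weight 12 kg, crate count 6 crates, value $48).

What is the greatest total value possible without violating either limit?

Feasible sets respecting both limits:
- A+D+E: weight 24, crate count 19, value 108
- A+B+D: weight 23, crate count 18, value 96
- C+D+E: weight 18, crate count 16, value 91
- A+E: weight 22, crate count 15, value 86
Best: $108.

$108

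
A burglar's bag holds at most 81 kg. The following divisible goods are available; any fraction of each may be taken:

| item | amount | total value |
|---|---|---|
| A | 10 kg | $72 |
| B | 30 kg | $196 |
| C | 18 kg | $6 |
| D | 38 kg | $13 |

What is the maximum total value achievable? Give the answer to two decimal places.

282.00

Take in order of value per unit:
- A (72/10 per unit): all 10 → value 72, running total 72.00
- B (196/30 per unit): all 30 → value 196, running total 268.00
- D (13/38 per unit): all 38 → value 13, running total 281.00
- C (6/18 per unit): 3 of 18 → value 3×6/18 = 1.0000, running total 282.00
Total 282.00.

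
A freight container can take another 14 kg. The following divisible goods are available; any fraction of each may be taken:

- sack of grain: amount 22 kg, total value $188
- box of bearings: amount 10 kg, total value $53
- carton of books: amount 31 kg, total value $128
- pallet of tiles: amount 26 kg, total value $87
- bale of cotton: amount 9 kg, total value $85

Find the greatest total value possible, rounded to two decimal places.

127.73

Take in order of value per unit:
- bale of cotton (85/9 per unit): all 9 → value 85, running total 85.00
- sack of grain (188/22 per unit): 5 of 22 → value 5×188/22 = 42.7273, running total 127.73
Total 127.73.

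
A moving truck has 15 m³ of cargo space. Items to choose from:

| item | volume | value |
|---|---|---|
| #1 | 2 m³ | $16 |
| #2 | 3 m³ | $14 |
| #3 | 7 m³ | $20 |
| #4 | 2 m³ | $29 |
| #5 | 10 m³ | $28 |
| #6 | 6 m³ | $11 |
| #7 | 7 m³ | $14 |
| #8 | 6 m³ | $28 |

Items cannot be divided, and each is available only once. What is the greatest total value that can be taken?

$87

Check high-value combinations within 15 m³:
- #1+#2+#4+#8: volume 2+3+2+6=13, value 16+14+29+28=87
- #1+#2+#3+#4: volume 2+3+7+2=14, value 16+14+20+29=79
- #3+#4+#8: volume 7+2+6=15, value 20+29+28=77
- #1+#4+#8: volume 2+2+6=10, value 16+29+28=73
- #1+#4+#5: volume 2+2+10=14, value 16+29+28=73
Best: $87.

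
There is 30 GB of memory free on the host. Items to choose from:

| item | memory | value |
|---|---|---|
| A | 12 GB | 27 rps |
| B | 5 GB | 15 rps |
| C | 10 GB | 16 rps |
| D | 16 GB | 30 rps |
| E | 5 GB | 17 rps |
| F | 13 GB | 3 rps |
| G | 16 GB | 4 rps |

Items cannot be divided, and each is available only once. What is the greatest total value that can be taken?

62 rps

This is a 0/1 knapsack; check combinations near the capacity.
- B+D+E: memory 5+16+5=26, value 15+30+17=62
- A+C+E: memory 12+10+5=27, value 27+16+17=60
- A+B+E: memory 12+5+5=22, value 27+15+17=59
Best: 62 rps.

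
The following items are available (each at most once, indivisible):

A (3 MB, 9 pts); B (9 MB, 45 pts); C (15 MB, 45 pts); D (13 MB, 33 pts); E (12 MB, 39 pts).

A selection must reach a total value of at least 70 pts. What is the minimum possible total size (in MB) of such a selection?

Subsets with value ≥ 70, sorted by total size:
- B+E: size 21, value 84
- B+D: size 22, value 78
Minimum size: 21 MB.

21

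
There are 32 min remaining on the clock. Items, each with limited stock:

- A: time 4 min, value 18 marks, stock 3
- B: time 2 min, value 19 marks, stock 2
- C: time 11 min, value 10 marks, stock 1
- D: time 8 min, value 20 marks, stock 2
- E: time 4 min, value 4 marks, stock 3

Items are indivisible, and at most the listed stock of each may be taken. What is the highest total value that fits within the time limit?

132 marks

Best selections within time 32 and stock limits:
- 3×A + 2×B + 2×D: time 32, value 132
- 3×A + 2×B + 1×D + 2×E: time 32, value 120
Best: 132 marks.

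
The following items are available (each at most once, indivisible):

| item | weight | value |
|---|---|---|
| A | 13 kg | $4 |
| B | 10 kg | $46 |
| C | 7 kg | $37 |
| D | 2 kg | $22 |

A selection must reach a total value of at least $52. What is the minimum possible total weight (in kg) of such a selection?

Subsets with value ≥ 52, sorted by total weight:
- C+D: weight 9, value 59
- B+D: weight 12, value 68
- B+C: weight 17, value 83
- B+C+D: weight 19, value 105
Minimum weight: 9 kg.

9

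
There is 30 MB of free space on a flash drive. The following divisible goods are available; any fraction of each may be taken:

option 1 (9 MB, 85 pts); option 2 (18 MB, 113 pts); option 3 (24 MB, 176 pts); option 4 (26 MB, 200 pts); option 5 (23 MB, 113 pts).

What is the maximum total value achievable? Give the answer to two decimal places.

Take in order of value per unit:
- option 1 (85/9 per unit): all 9 → value 85, running total 85.00
- option 4 (200/26 per unit): 21 of 26 → value 21×200/26 = 161.5385, running total 246.54
Total 246.54.

246.54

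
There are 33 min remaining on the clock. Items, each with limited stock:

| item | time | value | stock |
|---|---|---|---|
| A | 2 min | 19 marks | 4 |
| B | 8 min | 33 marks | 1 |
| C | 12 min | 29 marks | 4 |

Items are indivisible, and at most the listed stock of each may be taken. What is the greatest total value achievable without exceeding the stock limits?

Best selections within time 33 and stock limits:
- 4×A + 1×B + 1×C: time 28, value 138
- 4×A + 2×C: time 32, value 134
Best: 138 marks.

138 marks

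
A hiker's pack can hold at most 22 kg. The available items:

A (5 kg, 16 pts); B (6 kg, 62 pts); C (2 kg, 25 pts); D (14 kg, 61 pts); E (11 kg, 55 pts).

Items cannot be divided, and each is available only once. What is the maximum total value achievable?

148 pts

Check high-value combinations within 22 kg:
- B+C+D: weight 6+2+14=22, value 62+25+61=148
- B+C+E: weight 6+2+11=19, value 62+25+55=142
- A+B+E: weight 5+6+11=22, value 16+62+55=133
- B+D: weight 6+14=20, value 62+61=123
Best: 148 pts.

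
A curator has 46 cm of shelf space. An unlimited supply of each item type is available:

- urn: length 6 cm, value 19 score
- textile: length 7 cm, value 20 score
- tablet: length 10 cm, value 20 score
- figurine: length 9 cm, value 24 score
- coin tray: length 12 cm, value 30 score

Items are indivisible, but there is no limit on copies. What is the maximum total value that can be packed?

Best value-per-unit is urn at 19/6; filling with it alone gives 7×19 = 133.
Optimal mix: 5×urn + 1×textile + 1×figurine → length 46, value 139.

139 score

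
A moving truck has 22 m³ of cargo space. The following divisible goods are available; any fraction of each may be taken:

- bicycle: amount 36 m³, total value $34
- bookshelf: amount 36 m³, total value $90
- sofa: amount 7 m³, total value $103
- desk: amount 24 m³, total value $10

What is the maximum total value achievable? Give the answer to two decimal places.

Take in order of value per unit:
- sofa (103/7 per unit): all 7 → value 103, running total 103.00
- bookshelf (90/36 per unit): 15 of 36 → value 15×90/36 = 37.5000, running total 140.50
Total 140.50.

140.50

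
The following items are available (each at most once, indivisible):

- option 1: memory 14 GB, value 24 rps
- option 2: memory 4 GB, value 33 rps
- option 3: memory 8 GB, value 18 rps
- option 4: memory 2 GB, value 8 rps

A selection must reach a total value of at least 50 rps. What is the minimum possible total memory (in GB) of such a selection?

Subsets with value ≥ 50, sorted by total memory:
- option 2+option 3: memory 12, value 51
- option 2+option 3+option 4: memory 14, value 59
- option 1+option 2: memory 18, value 57
- option 1+option 2+option 4: memory 20, value 65
Minimum memory: 12 GB.

12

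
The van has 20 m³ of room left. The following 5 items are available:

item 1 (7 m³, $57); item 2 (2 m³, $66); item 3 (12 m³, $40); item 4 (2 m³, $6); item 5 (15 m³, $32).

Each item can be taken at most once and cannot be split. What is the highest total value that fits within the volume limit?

Check high-value combinations within 20 m³:
- item 1+item 2+item 4: volume 7+2+2=11, value 57+66+6=129
- item 1+item 2: volume 7+2=9, value 57+66=123
- item 2+item 3+item 4: volume 2+12+2=16, value 66+40+6=112
Best: $129.

$129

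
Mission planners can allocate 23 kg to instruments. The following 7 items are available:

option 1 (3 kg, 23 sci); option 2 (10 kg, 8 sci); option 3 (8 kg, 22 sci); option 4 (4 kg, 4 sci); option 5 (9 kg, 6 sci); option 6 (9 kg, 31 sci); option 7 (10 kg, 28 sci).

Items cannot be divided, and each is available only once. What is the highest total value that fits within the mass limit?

This is a 0/1 knapsack; check combinations near the capacity.
- option 1+option 6+option 7: mass 3+9+10=22, value 23+31+28=82
- option 1+option 3+option 6: mass 3+8+9=20, value 23+22+31=76
- option 1+option 3+option 7: mass 3+8+10=21, value 23+22+28=73
- option 4+option 6+option 7: mass 4+9+10=23, value 4+31+28=63
- option 1+option 2+option 6: mass 3+10+9=22, value 23+8+31=62
Best: 82 sci.

82 sci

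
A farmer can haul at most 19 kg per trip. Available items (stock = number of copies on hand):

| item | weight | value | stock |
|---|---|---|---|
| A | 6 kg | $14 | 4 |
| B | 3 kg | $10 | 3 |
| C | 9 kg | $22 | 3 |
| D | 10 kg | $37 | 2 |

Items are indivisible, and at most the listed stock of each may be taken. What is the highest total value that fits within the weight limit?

$67

Top feasible selections:
- 3×B + 1×D: weight 19, value 67
- 1×A + 1×B + 1×D: weight 19, value 61
- 1×C + 1×D: weight 19, value 59
Best: $67.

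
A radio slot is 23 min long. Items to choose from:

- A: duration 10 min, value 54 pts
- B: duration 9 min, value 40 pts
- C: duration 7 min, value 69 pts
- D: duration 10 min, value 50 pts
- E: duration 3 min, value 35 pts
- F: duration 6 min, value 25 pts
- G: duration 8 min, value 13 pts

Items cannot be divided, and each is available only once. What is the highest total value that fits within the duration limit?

158 pts

Check high-value combinations within 23 min:
- A+C+E: duration 10+7+3=20, value 54+69+35=158
- C+D+E: duration 7+10+3=20, value 69+50+35=154
- A+C+F: duration 10+7+6=23, value 54+69+25=148
- B+C+E: duration 9+7+3=19, value 40+69+35=144
- C+D+F: duration 7+10+6=23, value 69+50+25=144
Best: 158 pts.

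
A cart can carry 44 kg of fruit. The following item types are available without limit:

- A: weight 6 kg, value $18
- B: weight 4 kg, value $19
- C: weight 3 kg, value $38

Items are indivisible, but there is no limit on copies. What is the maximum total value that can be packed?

$532

Best value-per-unit is C at 38/3, and filling with it alone uses weight 14×3=42. No mix of the others beats 14×38 = 532.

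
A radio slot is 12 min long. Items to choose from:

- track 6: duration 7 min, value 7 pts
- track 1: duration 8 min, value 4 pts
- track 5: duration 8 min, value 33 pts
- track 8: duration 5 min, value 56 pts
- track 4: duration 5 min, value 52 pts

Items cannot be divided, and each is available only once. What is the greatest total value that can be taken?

108 pts

Check high-value combinations within 12 min:
- track 8+track 4: duration 5+5=10, value 56+52=108
- track 6+track 8: duration 7+5=12, value 7+56=63
- track 6+track 4: duration 7+5=12, value 7+52=59
- track 8: duration 5, value 56
- track 4: duration 5, value 52
Best: 108 pts.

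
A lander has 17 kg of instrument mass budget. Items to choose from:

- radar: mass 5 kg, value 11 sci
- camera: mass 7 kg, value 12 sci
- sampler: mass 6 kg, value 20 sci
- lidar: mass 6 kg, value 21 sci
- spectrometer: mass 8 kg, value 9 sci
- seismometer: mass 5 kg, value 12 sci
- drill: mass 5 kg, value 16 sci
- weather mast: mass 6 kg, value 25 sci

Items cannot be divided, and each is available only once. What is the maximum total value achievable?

62 sci

Check high-value combinations within 17 kg:
- lidar+drill+weather mast: mass 6+5+6=17, value 21+16+25=62
- sampler+drill+weather mast: mass 6+5+6=17, value 20+16+25=61
- lidar+seismometer+weather mast: mass 6+5+6=17, value 21+12+25=58
- sampler+lidar+drill: mass 6+6+5=17, value 20+21+16=57
Best: 62 sci.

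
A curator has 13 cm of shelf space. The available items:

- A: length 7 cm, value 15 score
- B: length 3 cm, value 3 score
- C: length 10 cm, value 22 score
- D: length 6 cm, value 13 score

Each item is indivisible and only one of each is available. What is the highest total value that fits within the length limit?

28 score

Check high-value combinations within 13 cm:
- A+D: length 7+6=13, value 15+13=28
- B+C: length 3+10=13, value 3+22=25
- C: length 10, value 22
Best: 28 score.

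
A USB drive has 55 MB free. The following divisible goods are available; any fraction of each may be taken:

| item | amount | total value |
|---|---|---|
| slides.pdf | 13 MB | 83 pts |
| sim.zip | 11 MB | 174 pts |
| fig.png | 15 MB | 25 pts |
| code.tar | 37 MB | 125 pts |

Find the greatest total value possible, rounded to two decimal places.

Take in order of value per unit:
- sim.zip (174/11 per unit): all 11 → value 174, running total 174.00
- slides.pdf (83/13 per unit): all 13 → value 83, running total 257.00
- code.tar (125/37 per unit): 31 of 37 → value 31×125/37 = 104.7297, running total 361.73
Total 361.73.

361.73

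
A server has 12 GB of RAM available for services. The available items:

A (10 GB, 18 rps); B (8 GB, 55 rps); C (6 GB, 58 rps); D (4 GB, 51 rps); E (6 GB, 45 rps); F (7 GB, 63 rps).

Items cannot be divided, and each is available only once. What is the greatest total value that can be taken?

Check high-value combinations within 12 GB:
- D+F: memory 4+7=11, value 51+63=114
- C+D: memory 6+4=10, value 58+51=109
- B+D: memory 8+4=12, value 55+51=106
Best: 114 rps.

114 rps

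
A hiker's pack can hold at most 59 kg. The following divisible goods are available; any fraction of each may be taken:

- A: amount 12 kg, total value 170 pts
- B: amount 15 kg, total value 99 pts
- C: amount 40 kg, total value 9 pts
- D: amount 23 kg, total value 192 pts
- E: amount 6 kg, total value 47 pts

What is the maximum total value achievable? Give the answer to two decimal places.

508.68

Take in order of value per unit:
- A (170/12 per unit): all 12 → value 170, running total 170.00
- D (192/23 per unit): all 23 → value 192, running total 362.00
- E (47/6 per unit): all 6 → value 47, running total 409.00
- B (99/15 per unit): all 15 → value 99, running total 508.00
- C (9/40 per unit): 3 of 40 → value 3×9/40 = 0.6750, running total 508.68
Total 508.68.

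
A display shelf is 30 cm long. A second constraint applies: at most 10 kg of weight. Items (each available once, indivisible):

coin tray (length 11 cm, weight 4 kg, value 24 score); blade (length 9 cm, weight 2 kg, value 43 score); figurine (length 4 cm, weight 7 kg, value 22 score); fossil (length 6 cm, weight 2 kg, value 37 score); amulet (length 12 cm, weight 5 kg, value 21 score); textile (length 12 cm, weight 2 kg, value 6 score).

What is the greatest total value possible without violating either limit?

104 score

Feasible sets respecting both limits:
- coin tray+blade+fossil: length 26, weight 8, value 104
- blade+fossil+amulet: length 27, weight 9, value 101
- blade+fossil+textile: length 27, weight 6, value 86
- blade+fossil: length 15, weight 4, value 80
Best: 104 score.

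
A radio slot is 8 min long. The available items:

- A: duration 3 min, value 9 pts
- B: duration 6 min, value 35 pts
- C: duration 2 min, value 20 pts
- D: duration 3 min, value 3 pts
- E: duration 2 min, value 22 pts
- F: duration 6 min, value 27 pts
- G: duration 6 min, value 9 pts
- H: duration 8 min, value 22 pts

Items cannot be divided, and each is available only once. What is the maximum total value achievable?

57 pts

Check high-value combinations within 8 min:
- B+E: duration 6+2=8, value 35+22=57
- B+C: duration 6+2=8, value 35+20=55
- A+C+E: duration 3+2+2=7, value 9+20+22=51
Best: 57 pts.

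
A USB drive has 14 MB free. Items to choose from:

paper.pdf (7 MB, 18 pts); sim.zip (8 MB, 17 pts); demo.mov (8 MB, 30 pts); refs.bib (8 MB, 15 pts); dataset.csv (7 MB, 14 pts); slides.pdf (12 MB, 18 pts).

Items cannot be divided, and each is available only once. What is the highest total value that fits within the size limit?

Check high-value combinations within 14 MB:
- paper.pdf+dataset.csv: size 7+7=14, value 18+14=32
- demo.mov: size 8, value 30
- paper.pdf: size 7, value 18
- slides.pdf: size 12, value 18
- sim.zip: size 8, value 17
Best: 32 pts.

32 pts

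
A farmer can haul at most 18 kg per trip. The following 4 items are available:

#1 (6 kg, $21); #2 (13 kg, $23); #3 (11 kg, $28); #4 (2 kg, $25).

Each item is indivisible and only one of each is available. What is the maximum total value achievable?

$53

Check high-value combinations within 18 kg:
- #3+#4: weight 11+2=13, value 28+25=53
- #1+#3: weight 6+11=17, value 21+28=49
- #2+#4: weight 13+2=15, value 23+25=48
Best: $53.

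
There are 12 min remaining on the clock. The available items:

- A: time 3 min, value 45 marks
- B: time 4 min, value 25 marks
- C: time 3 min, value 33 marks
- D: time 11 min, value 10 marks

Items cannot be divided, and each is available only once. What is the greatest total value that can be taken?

103 marks

Check high-value combinations within 12 min:
- A+B+C: time 3+4+3=10, value 45+25+33=103
- A+C: time 3+3=6, value 45+33=78
- A+B: time 3+4=7, value 45+25=70
- B+C: time 4+3=7, value 25+33=58
Best: 103 marks.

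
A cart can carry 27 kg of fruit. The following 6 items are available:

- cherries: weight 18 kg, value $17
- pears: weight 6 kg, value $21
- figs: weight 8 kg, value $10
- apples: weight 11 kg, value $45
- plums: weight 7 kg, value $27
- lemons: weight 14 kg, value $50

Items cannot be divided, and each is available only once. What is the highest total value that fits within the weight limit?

This is a 0/1 knapsack; check combinations near the capacity.
- pears+plums+lemons: weight 6+7+14=27, value 21+27+50=98
- apples+lemons: weight 11+14=25, value 45+50=95
- pears+apples+plums: weight 6+11+7=24, value 21+45+27=93
- figs+apples+plums: weight 8+11+7=26, value 10+45+27=82
- plums+lemons: weight 7+14=21, value 27+50=77
Best: $98.

$98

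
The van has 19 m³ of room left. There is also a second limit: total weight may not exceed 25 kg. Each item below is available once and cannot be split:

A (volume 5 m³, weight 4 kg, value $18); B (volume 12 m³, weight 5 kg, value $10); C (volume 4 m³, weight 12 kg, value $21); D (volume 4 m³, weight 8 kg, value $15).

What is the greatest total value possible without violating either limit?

Feasible sets respecting both limits:
- A+C+D: volume 13, weight 24, value 54
- A+C: volume 9, weight 16, value 39
- C+D: volume 8, weight 20, value 36
Best: $54.

$54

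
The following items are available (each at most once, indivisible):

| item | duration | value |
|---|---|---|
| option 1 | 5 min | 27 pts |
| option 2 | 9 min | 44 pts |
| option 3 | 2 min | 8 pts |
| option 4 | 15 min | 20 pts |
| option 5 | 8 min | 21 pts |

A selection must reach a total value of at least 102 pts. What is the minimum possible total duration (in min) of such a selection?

37

Subsets with value ≥ 102, sorted by total duration:
- option 1+option 2+option 4+option 5: duration 37, value 112
- option 1+option 2+option 3+option 4+option 5: duration 39, value 120
Minimum duration: 37 min.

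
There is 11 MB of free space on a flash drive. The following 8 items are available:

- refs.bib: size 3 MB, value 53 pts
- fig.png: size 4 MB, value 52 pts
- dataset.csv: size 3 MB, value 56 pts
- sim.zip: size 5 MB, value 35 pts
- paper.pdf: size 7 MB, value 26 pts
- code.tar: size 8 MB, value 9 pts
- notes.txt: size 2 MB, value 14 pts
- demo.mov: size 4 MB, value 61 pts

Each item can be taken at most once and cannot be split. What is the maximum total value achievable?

Check high-value combinations within 11 MB:
- refs.bib+dataset.csv+demo.mov: size 3+3+4=10, value 53+56+61=170
- fig.png+dataset.csv+demo.mov: size 4+3+4=11, value 52+56+61=169
- refs.bib+fig.png+demo.mov: size 3+4+4=11, value 53+52+61=166
Best: 170 pts.

170 pts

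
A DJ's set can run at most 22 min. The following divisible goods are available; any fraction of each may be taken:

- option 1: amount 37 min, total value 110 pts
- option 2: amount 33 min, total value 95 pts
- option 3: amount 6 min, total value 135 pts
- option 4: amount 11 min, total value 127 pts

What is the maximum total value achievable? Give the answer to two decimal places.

Take in order of value per unit:
- option 3 (135/6 per unit): all 6 → value 135, running total 135.00
- option 4 (127/11 per unit): all 11 → value 127, running total 262.00
- option 1 (110/37 per unit): 5 of 37 → value 5×110/37 = 14.8649, running total 276.86
Total 276.86.

276.86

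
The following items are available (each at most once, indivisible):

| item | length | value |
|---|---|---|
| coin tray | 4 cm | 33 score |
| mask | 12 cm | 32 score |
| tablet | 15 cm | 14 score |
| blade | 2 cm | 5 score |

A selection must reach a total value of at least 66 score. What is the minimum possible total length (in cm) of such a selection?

Subsets with value ≥ 66, sorted by total length:
- coin tray+mask+blade: length 18, value 70
- coin tray+mask+tablet: length 31, value 79
- coin tray+mask+tablet+blade: length 33, value 84
Minimum length: 18 cm.

18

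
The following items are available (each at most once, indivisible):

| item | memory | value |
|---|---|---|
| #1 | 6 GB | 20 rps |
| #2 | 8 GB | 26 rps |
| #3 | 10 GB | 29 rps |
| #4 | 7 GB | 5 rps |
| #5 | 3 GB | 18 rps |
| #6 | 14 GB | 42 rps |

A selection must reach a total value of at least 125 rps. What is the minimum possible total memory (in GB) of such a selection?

41

Subsets with value ≥ 125, sorted by total memory:
- #1+#2+#3+#5+#6: memory 41, value 135
- #1+#2+#3+#4+#5+#6: memory 48, value 140
Minimum memory: 41 GB.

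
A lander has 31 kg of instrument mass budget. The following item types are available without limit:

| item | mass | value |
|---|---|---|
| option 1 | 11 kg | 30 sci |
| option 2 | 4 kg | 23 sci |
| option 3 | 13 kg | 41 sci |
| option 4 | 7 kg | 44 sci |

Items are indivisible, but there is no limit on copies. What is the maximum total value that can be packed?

Best value-per-unit is option 4 at 44/7; filling with it alone gives 4×44 = 176.
Optimal mix: 6×option 2 + 1×option 4 → mass 31, value 182.

182 sci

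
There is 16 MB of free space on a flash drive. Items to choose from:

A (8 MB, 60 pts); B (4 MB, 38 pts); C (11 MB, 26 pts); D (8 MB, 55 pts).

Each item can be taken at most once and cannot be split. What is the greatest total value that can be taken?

115 pts

Check high-value combinations within 16 MB:
- A+D: size 8+8=16, value 60+55=115
- A+B: size 8+4=12, value 60+38=98
- B+D: size 4+8=12, value 38+55=93
- B+C: size 4+11=15, value 38+26=64
- A: size 8, value 60
Best: 115 pts.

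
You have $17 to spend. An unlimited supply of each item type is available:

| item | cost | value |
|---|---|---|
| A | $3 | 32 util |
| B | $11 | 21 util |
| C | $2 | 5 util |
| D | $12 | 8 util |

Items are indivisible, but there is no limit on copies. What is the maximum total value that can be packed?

165 util

Best value-per-unit is A at 32/3; filling with it alone gives 5×32 = 160.
Optimal mix: 5×A + 1×C → cost 17, value 165.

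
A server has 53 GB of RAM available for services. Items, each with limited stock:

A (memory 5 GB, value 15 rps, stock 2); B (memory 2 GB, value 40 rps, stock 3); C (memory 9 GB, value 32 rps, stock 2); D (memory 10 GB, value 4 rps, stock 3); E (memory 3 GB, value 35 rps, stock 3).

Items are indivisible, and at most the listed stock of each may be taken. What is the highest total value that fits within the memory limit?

323 rps

Best selections within memory 53 and stock limits:
- 2×A + 3×B + 2×C + 1×D + 3×E: memory 53, value 323
- 2×A + 3×B + 2×C + 3×E: memory 43, value 319
Best: 323 rps.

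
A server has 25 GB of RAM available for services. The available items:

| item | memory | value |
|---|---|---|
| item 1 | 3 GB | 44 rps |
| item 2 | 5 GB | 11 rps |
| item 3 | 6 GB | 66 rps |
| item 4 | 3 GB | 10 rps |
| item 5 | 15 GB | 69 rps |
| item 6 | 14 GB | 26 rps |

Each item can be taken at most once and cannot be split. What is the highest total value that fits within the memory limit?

Check high-value combinations within 25 GB:
- item 1+item 3+item 5: memory 3+6+15=24, value 44+66+69=179
- item 3+item 4+item 5: memory 6+3+15=24, value 66+10+69=145
- item 1+item 3+item 6: memory 3+6+14=23, value 44+66+26=136
Best: 179 rps.

179 rps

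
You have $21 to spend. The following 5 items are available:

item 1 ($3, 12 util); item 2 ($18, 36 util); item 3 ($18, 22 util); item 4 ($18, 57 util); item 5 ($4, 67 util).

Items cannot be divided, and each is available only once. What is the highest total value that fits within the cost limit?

79 util

Check high-value combinations within $21:
- item 1+item 5: cost 3+4=7, value 12+67=79
- item 1+item 4: cost 3+18=21, value 12+57=69
- item 5: cost 4, value 67
- item 4: cost 18, value 57
Best: 79 util.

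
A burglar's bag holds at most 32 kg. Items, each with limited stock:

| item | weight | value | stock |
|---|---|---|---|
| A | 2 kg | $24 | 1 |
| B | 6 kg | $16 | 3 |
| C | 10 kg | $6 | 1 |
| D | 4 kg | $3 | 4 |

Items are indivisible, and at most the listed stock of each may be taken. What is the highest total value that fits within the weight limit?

Top feasible selections:
- 1×A + 3×B + 3×D: weight 32, value 81
- 1×A + 3×B + 2×D: weight 28, value 78
- 1×A + 3×B + 1×C: weight 30, value 78
Best: $81.

$81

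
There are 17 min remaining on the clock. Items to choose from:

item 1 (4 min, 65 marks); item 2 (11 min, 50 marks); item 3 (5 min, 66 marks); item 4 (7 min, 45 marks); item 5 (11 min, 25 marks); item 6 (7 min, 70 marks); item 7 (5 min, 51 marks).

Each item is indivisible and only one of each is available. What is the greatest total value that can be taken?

201 marks

Check high-value combinations within 17 min:
- item 1+item 3+item 6: time 4+5+7=16, value 65+66+70=201
- item 3+item 6+item 7: time 5+7+5=17, value 66+70+51=187
- item 1+item 6+item 7: time 4+7+5=16, value 65+70+51=186
- item 1+item 3+item 7: time 4+5+5=14, value 65+66+51=182
- item 1+item 3+item 4: time 4+5+7=16, value 65+66+45=176
Best: 201 marks.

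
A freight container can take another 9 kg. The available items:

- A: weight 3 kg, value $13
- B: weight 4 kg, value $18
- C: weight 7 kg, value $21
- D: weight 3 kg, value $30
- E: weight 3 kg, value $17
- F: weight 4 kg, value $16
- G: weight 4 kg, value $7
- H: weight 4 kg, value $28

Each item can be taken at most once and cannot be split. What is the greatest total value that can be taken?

$60

This is a 0/1 knapsack; check combinations near the capacity.
- A+D+E: weight 3+3+3=9, value 13+30+17=60
- D+H: weight 3+4=7, value 30+28=58
- B+D: weight 4+3=7, value 18+30=48
Best: $60.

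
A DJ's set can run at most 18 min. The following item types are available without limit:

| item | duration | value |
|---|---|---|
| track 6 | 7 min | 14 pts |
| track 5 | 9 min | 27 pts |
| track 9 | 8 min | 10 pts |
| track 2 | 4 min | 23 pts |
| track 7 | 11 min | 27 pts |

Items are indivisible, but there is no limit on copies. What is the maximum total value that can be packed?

Best value-per-unit is track 2 at 23/4, and filling with it alone uses duration 4×4=16. No mix of the others beats 4×23 = 92.

92 pts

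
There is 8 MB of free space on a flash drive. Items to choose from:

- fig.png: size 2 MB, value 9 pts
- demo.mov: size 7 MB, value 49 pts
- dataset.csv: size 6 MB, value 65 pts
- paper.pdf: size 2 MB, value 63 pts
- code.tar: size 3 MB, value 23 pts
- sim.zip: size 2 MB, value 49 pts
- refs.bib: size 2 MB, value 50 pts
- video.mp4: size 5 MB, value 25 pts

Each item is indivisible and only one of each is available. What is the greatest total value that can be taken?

Check high-value combinations within 8 MB:
- fig.png+paper.pdf+sim.zip+refs.bib: size 2+2+2+2=8, value 9+63+49+50=171
- paper.pdf+sim.zip+refs.bib: size 2+2+2=6, value 63+49+50=162
- paper.pdf+code.tar+refs.bib: size 2+3+2=7, value 63+23+50=136
- paper.pdf+code.tar+sim.zip: size 2+3+2=7, value 63+23+49=135
Best: 171 pts.

171 pts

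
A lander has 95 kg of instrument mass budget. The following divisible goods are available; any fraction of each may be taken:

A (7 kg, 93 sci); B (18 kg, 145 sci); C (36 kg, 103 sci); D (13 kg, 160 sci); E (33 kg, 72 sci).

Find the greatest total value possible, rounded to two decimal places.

Take in order of value per unit:
- A (93/7 per unit): all 7 → value 93, running total 93.00
- D (160/13 per unit): all 13 → value 160, running total 253.00
- B (145/18 per unit): all 18 → value 145, running total 398.00
- C (103/36 per unit): all 36 → value 103, running total 501.00
- E (72/33 per unit): 21 of 33 → value 21×72/33 = 45.8182, running total 546.82
Total 546.82.

546.82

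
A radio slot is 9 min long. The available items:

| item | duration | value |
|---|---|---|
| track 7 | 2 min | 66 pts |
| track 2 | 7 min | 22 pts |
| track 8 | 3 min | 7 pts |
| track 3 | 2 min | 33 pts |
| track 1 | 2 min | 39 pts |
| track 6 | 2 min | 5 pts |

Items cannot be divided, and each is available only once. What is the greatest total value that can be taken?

Check high-value combinations within 9 min:
- track 7+track 8+track 3+track 1: duration 2+3+2+2=9, value 66+7+33+39=145
- track 7+track 3+track 1+track 6: duration 2+2+2+2=8, value 66+33+39+5=143
- track 7+track 3+track 1: duration 2+2+2=6, value 66+33+39=138
- track 7+track 8+track 1+track 6: duration 2+3+2+2=9, value 66+7+39+5=117
Best: 145 pts.

145 pts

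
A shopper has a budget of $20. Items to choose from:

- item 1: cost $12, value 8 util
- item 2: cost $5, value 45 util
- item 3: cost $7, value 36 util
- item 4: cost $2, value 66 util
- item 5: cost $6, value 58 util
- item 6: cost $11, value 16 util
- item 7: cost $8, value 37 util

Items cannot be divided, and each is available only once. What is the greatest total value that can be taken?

Check high-value combinations within $20:
- item 2+item 3+item 4+item 5: cost 5+7+2+6=20, value 45+36+66+58=205
- item 2+item 4+item 5: cost 5+2+6=13, value 45+66+58=169
- item 4+item 5+item 7: cost 2+6+8=16, value 66+58+37=161
Best: 205 util.

205 util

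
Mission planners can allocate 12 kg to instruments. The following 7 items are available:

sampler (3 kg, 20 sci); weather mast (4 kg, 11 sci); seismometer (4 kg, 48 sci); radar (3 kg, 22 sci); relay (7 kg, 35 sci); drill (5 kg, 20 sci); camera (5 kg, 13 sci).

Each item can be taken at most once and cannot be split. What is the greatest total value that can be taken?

Check high-value combinations within 12 kg:
- sampler+seismometer+radar: mass 3+4+3=10, value 20+48+22=90
- seismometer+radar+drill: mass 4+3+5=12, value 48+22+20=90
- sampler+seismometer+drill: mass 3+4+5=12, value 20+48+20=88
- seismometer+relay: mass 4+7=11, value 48+35=83
Best: 90 sci.

90 sci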